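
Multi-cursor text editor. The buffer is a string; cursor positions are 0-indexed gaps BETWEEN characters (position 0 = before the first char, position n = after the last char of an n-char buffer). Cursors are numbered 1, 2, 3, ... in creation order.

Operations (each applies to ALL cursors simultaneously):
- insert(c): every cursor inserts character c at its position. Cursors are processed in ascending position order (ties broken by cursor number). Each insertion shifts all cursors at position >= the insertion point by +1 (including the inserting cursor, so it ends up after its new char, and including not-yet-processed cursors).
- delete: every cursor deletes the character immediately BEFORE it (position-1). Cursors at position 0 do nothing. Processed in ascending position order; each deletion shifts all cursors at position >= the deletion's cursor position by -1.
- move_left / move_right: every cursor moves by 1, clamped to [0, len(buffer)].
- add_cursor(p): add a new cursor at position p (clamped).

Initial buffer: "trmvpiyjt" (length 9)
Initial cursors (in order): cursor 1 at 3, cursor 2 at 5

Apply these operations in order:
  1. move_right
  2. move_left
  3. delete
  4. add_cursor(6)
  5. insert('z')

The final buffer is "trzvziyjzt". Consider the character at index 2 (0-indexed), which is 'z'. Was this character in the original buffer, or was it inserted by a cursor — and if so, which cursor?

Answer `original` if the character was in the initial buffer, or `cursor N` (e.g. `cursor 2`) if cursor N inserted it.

After op 1 (move_right): buffer="trmvpiyjt" (len 9), cursors c1@4 c2@6, authorship .........
After op 2 (move_left): buffer="trmvpiyjt" (len 9), cursors c1@3 c2@5, authorship .........
After op 3 (delete): buffer="trviyjt" (len 7), cursors c1@2 c2@3, authorship .......
After op 4 (add_cursor(6)): buffer="trviyjt" (len 7), cursors c1@2 c2@3 c3@6, authorship .......
After op 5 (insert('z')): buffer="trzvziyjzt" (len 10), cursors c1@3 c2@5 c3@9, authorship ..1.2...3.
Authorship (.=original, N=cursor N): . . 1 . 2 . . . 3 .
Index 2: author = 1

Answer: cursor 1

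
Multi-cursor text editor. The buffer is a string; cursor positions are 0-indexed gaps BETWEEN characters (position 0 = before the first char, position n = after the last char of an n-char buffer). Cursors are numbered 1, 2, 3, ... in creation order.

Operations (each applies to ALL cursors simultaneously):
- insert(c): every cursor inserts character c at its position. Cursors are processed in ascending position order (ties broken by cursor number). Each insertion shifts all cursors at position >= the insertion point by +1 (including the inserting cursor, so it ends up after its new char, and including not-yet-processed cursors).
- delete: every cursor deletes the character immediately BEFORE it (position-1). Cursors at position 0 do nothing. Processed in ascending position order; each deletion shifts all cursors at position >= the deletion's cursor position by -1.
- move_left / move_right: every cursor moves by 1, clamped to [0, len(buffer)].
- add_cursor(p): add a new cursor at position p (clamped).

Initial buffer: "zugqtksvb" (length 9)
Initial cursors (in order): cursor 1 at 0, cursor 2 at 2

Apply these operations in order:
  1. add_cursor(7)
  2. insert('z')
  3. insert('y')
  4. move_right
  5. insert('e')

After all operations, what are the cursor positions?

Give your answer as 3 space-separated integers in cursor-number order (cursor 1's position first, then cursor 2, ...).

After op 1 (add_cursor(7)): buffer="zugqtksvb" (len 9), cursors c1@0 c2@2 c3@7, authorship .........
After op 2 (insert('z')): buffer="zzuzgqtkszvb" (len 12), cursors c1@1 c2@4 c3@10, authorship 1..2.....3..
After op 3 (insert('y')): buffer="zyzuzygqtkszyvb" (len 15), cursors c1@2 c2@6 c3@13, authorship 11..22.....33..
After op 4 (move_right): buffer="zyzuzygqtkszyvb" (len 15), cursors c1@3 c2@7 c3@14, authorship 11..22.....33..
After op 5 (insert('e')): buffer="zyzeuzygeqtkszyveb" (len 18), cursors c1@4 c2@9 c3@17, authorship 11.1.22.2....33.3.

Answer: 4 9 17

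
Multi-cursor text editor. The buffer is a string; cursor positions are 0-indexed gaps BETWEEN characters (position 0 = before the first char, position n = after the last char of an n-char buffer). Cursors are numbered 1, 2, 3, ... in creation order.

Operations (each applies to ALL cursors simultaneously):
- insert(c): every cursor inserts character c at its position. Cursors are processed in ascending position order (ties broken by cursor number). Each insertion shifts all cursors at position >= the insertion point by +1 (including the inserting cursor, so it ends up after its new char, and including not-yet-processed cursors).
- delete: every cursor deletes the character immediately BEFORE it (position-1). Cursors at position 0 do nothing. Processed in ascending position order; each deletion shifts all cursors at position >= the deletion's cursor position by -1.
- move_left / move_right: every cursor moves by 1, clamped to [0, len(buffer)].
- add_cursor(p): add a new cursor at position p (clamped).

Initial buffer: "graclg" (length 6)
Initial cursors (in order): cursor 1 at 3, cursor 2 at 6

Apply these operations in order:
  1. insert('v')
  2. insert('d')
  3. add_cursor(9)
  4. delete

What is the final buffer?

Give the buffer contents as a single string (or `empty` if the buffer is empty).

After op 1 (insert('v')): buffer="gravclgv" (len 8), cursors c1@4 c2@8, authorship ...1...2
After op 2 (insert('d')): buffer="gravdclgvd" (len 10), cursors c1@5 c2@10, authorship ...11...22
After op 3 (add_cursor(9)): buffer="gravdclgvd" (len 10), cursors c1@5 c3@9 c2@10, authorship ...11...22
After op 4 (delete): buffer="gravclg" (len 7), cursors c1@4 c2@7 c3@7, authorship ...1...

Answer: gravclg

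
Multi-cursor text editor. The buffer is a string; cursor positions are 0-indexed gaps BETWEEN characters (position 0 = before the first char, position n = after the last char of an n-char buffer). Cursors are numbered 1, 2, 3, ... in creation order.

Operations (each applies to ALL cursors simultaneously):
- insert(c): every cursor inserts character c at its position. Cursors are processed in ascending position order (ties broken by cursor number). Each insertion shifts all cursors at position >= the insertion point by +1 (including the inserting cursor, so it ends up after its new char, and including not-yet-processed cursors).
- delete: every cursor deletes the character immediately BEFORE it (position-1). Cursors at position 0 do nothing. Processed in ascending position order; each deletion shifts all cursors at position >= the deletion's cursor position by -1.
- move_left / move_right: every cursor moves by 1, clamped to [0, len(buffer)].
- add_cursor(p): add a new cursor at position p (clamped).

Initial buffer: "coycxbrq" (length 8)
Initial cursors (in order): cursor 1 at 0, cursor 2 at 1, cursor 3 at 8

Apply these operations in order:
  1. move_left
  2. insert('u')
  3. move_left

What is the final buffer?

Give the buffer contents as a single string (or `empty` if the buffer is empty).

Answer: uucoycxbruq

Derivation:
After op 1 (move_left): buffer="coycxbrq" (len 8), cursors c1@0 c2@0 c3@7, authorship ........
After op 2 (insert('u')): buffer="uucoycxbruq" (len 11), cursors c1@2 c2@2 c3@10, authorship 12.......3.
After op 3 (move_left): buffer="uucoycxbruq" (len 11), cursors c1@1 c2@1 c3@9, authorship 12.......3.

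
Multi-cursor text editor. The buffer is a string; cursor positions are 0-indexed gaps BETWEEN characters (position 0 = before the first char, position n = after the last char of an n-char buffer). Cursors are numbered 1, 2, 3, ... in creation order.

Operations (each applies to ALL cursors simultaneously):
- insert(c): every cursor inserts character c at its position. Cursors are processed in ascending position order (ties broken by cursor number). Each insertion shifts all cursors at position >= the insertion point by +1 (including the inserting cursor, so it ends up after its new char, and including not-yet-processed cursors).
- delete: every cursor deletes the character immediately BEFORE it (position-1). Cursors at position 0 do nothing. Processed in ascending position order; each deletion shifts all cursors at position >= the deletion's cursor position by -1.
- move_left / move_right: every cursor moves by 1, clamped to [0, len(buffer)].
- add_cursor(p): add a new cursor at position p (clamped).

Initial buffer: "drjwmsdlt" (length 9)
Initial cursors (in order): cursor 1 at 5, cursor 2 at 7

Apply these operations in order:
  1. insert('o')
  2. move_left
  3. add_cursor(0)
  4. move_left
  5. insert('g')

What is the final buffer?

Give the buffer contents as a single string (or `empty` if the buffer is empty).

Answer: gdrjwgmosgdolt

Derivation:
After op 1 (insert('o')): buffer="drjwmosdolt" (len 11), cursors c1@6 c2@9, authorship .....1..2..
After op 2 (move_left): buffer="drjwmosdolt" (len 11), cursors c1@5 c2@8, authorship .....1..2..
After op 3 (add_cursor(0)): buffer="drjwmosdolt" (len 11), cursors c3@0 c1@5 c2@8, authorship .....1..2..
After op 4 (move_left): buffer="drjwmosdolt" (len 11), cursors c3@0 c1@4 c2@7, authorship .....1..2..
After op 5 (insert('g')): buffer="gdrjwgmosgdolt" (len 14), cursors c3@1 c1@6 c2@10, authorship 3....1.1.2.2..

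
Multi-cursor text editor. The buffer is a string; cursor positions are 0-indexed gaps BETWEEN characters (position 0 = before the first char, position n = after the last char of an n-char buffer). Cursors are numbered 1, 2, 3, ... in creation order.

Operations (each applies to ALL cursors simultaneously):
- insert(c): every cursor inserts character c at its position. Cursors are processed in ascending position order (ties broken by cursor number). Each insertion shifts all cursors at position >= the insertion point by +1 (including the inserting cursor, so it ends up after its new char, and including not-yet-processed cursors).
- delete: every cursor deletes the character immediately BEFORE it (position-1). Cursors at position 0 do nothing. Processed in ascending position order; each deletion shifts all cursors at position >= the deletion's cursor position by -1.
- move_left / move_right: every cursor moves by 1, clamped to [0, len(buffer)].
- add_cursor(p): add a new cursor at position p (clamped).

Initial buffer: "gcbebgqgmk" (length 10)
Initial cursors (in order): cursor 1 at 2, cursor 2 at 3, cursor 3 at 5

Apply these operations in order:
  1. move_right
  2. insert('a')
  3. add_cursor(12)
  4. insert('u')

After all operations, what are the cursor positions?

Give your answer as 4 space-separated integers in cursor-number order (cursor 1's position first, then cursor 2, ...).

Answer: 5 8 12 16

Derivation:
After op 1 (move_right): buffer="gcbebgqgmk" (len 10), cursors c1@3 c2@4 c3@6, authorship ..........
After op 2 (insert('a')): buffer="gcbaeabgaqgmk" (len 13), cursors c1@4 c2@6 c3@9, authorship ...1.2..3....
After op 3 (add_cursor(12)): buffer="gcbaeabgaqgmk" (len 13), cursors c1@4 c2@6 c3@9 c4@12, authorship ...1.2..3....
After op 4 (insert('u')): buffer="gcbaueaubgauqgmuk" (len 17), cursors c1@5 c2@8 c3@12 c4@16, authorship ...11.22..33...4.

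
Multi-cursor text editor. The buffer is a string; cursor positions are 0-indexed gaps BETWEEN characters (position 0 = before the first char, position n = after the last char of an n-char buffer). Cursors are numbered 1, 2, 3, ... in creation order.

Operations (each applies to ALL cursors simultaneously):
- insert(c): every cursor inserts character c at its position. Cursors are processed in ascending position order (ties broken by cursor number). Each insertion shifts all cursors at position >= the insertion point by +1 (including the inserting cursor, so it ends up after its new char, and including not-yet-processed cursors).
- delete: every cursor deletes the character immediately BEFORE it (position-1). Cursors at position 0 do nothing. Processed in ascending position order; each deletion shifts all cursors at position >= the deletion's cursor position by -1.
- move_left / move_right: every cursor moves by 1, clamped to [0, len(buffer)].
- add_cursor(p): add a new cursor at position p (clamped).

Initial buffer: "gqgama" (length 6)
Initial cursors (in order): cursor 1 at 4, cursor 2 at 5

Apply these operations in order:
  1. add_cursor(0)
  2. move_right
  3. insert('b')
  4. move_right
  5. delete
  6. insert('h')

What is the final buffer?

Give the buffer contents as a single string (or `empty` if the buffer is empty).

After op 1 (add_cursor(0)): buffer="gqgama" (len 6), cursors c3@0 c1@4 c2@5, authorship ......
After op 2 (move_right): buffer="gqgama" (len 6), cursors c3@1 c1@5 c2@6, authorship ......
After op 3 (insert('b')): buffer="gbqgambab" (len 9), cursors c3@2 c1@7 c2@9, authorship .3....1.2
After op 4 (move_right): buffer="gbqgambab" (len 9), cursors c3@3 c1@8 c2@9, authorship .3....1.2
After op 5 (delete): buffer="gbgamb" (len 6), cursors c3@2 c1@6 c2@6, authorship .3...1
After op 6 (insert('h')): buffer="gbhgambhh" (len 9), cursors c3@3 c1@9 c2@9, authorship .33...112

Answer: gbhgambhh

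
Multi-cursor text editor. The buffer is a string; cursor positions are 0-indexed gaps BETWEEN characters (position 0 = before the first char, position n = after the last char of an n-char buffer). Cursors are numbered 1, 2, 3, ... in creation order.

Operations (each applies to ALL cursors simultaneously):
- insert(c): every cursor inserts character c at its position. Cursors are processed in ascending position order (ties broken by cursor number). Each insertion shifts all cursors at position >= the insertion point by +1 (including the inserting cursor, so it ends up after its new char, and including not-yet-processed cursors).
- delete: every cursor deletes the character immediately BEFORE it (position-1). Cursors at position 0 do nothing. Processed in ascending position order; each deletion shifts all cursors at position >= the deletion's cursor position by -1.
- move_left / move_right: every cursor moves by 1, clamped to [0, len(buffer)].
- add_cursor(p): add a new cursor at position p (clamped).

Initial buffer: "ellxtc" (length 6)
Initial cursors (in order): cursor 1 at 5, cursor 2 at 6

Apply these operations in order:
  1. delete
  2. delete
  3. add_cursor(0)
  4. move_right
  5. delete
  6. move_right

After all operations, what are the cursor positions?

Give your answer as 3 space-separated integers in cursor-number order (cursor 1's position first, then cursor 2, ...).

Answer: 0 0 0

Derivation:
After op 1 (delete): buffer="ellx" (len 4), cursors c1@4 c2@4, authorship ....
After op 2 (delete): buffer="el" (len 2), cursors c1@2 c2@2, authorship ..
After op 3 (add_cursor(0)): buffer="el" (len 2), cursors c3@0 c1@2 c2@2, authorship ..
After op 4 (move_right): buffer="el" (len 2), cursors c3@1 c1@2 c2@2, authorship ..
After op 5 (delete): buffer="" (len 0), cursors c1@0 c2@0 c3@0, authorship 
After op 6 (move_right): buffer="" (len 0), cursors c1@0 c2@0 c3@0, authorship 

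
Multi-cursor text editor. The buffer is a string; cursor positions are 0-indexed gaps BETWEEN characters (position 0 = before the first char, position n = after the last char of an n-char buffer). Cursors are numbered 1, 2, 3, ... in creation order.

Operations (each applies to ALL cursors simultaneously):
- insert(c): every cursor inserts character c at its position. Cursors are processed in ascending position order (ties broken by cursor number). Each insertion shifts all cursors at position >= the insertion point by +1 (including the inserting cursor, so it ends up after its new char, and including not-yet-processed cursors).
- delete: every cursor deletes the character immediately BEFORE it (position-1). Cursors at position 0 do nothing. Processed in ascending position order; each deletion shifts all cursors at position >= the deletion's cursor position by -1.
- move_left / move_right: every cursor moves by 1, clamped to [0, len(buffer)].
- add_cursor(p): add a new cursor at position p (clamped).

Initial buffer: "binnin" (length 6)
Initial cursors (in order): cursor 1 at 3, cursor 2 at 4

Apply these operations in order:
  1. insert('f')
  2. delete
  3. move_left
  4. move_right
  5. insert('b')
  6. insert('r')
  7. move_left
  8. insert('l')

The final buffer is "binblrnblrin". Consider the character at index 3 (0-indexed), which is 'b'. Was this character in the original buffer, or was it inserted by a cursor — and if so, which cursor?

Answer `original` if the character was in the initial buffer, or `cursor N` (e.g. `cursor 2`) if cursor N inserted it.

After op 1 (insert('f')): buffer="binfnfin" (len 8), cursors c1@4 c2@6, authorship ...1.2..
After op 2 (delete): buffer="binnin" (len 6), cursors c1@3 c2@4, authorship ......
After op 3 (move_left): buffer="binnin" (len 6), cursors c1@2 c2@3, authorship ......
After op 4 (move_right): buffer="binnin" (len 6), cursors c1@3 c2@4, authorship ......
After op 5 (insert('b')): buffer="binbnbin" (len 8), cursors c1@4 c2@6, authorship ...1.2..
After op 6 (insert('r')): buffer="binbrnbrin" (len 10), cursors c1@5 c2@8, authorship ...11.22..
After op 7 (move_left): buffer="binbrnbrin" (len 10), cursors c1@4 c2@7, authorship ...11.22..
After op 8 (insert('l')): buffer="binblrnblrin" (len 12), cursors c1@5 c2@9, authorship ...111.222..
Authorship (.=original, N=cursor N): . . . 1 1 1 . 2 2 2 . .
Index 3: author = 1

Answer: cursor 1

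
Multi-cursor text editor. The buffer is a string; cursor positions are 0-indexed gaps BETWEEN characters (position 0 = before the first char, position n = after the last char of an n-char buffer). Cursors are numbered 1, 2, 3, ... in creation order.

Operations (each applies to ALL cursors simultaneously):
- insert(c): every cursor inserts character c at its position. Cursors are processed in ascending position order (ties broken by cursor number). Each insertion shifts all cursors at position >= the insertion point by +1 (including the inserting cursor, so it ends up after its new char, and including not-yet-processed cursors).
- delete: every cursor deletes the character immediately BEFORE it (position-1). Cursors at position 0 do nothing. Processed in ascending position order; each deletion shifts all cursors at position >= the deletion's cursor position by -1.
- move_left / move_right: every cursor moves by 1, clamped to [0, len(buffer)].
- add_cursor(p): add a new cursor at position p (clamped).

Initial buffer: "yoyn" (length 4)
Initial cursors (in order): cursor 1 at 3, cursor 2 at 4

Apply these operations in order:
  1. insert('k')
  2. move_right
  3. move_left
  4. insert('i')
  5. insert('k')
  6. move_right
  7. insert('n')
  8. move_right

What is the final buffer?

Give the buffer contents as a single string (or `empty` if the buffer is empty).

Answer: yoykiknnikkn

Derivation:
After op 1 (insert('k')): buffer="yoyknk" (len 6), cursors c1@4 c2@6, authorship ...1.2
After op 2 (move_right): buffer="yoyknk" (len 6), cursors c1@5 c2@6, authorship ...1.2
After op 3 (move_left): buffer="yoyknk" (len 6), cursors c1@4 c2@5, authorship ...1.2
After op 4 (insert('i')): buffer="yoykinik" (len 8), cursors c1@5 c2@7, authorship ...11.22
After op 5 (insert('k')): buffer="yoykiknikk" (len 10), cursors c1@6 c2@9, authorship ...111.222
After op 6 (move_right): buffer="yoykiknikk" (len 10), cursors c1@7 c2@10, authorship ...111.222
After op 7 (insert('n')): buffer="yoykiknnikkn" (len 12), cursors c1@8 c2@12, authorship ...111.12222
After op 8 (move_right): buffer="yoykiknnikkn" (len 12), cursors c1@9 c2@12, authorship ...111.12222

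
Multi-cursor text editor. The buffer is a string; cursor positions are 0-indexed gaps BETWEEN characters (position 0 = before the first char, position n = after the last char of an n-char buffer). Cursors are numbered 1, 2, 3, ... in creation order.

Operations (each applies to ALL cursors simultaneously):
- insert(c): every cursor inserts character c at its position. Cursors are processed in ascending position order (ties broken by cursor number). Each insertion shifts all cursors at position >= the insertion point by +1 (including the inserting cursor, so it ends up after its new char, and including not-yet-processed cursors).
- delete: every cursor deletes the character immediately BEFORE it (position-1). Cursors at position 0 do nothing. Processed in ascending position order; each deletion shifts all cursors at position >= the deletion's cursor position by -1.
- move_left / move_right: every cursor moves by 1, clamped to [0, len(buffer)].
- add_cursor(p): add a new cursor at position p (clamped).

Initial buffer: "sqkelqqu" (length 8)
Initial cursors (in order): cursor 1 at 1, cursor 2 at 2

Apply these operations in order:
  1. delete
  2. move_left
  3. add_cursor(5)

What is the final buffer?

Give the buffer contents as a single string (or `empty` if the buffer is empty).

Answer: kelqqu

Derivation:
After op 1 (delete): buffer="kelqqu" (len 6), cursors c1@0 c2@0, authorship ......
After op 2 (move_left): buffer="kelqqu" (len 6), cursors c1@0 c2@0, authorship ......
After op 3 (add_cursor(5)): buffer="kelqqu" (len 6), cursors c1@0 c2@0 c3@5, authorship ......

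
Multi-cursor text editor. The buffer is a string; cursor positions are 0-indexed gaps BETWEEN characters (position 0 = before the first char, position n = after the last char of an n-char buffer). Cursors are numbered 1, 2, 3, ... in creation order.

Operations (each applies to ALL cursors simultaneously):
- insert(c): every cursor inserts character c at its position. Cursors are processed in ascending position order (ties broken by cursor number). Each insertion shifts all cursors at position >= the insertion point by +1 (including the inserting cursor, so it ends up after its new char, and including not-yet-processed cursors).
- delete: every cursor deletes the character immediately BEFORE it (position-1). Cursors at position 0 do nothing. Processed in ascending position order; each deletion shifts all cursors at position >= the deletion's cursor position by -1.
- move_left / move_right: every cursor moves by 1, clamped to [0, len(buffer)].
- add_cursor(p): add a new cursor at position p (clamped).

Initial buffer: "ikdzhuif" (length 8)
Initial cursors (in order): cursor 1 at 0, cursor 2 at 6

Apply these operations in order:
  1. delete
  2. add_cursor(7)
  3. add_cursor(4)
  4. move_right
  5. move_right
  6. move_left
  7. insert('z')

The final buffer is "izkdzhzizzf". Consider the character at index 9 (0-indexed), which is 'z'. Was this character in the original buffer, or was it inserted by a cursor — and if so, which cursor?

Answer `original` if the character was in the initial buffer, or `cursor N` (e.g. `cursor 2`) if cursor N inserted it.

Answer: cursor 3

Derivation:
After op 1 (delete): buffer="ikdzhif" (len 7), cursors c1@0 c2@5, authorship .......
After op 2 (add_cursor(7)): buffer="ikdzhif" (len 7), cursors c1@0 c2@5 c3@7, authorship .......
After op 3 (add_cursor(4)): buffer="ikdzhif" (len 7), cursors c1@0 c4@4 c2@5 c3@7, authorship .......
After op 4 (move_right): buffer="ikdzhif" (len 7), cursors c1@1 c4@5 c2@6 c3@7, authorship .......
After op 5 (move_right): buffer="ikdzhif" (len 7), cursors c1@2 c4@6 c2@7 c3@7, authorship .......
After op 6 (move_left): buffer="ikdzhif" (len 7), cursors c1@1 c4@5 c2@6 c3@6, authorship .......
After op 7 (insert('z')): buffer="izkdzhzizzf" (len 11), cursors c1@2 c4@7 c2@10 c3@10, authorship .1....4.23.
Authorship (.=original, N=cursor N): . 1 . . . . 4 . 2 3 .
Index 9: author = 3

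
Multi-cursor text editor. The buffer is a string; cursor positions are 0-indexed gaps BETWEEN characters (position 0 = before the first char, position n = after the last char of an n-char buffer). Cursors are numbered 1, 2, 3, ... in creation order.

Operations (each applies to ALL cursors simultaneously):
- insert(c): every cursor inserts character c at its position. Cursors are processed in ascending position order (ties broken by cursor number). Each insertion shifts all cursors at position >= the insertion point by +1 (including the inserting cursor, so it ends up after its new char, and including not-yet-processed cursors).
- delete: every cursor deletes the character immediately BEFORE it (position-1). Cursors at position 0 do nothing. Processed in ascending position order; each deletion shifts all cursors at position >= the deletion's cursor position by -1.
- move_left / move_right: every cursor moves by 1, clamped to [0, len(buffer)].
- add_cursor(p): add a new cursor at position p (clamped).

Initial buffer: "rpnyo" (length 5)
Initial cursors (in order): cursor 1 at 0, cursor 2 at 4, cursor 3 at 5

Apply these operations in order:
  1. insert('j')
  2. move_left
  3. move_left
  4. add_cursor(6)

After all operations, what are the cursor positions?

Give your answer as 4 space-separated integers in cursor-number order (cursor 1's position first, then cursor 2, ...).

After op 1 (insert('j')): buffer="jrpnyjoj" (len 8), cursors c1@1 c2@6 c3@8, authorship 1....2.3
After op 2 (move_left): buffer="jrpnyjoj" (len 8), cursors c1@0 c2@5 c3@7, authorship 1....2.3
After op 3 (move_left): buffer="jrpnyjoj" (len 8), cursors c1@0 c2@4 c3@6, authorship 1....2.3
After op 4 (add_cursor(6)): buffer="jrpnyjoj" (len 8), cursors c1@0 c2@4 c3@6 c4@6, authorship 1....2.3

Answer: 0 4 6 6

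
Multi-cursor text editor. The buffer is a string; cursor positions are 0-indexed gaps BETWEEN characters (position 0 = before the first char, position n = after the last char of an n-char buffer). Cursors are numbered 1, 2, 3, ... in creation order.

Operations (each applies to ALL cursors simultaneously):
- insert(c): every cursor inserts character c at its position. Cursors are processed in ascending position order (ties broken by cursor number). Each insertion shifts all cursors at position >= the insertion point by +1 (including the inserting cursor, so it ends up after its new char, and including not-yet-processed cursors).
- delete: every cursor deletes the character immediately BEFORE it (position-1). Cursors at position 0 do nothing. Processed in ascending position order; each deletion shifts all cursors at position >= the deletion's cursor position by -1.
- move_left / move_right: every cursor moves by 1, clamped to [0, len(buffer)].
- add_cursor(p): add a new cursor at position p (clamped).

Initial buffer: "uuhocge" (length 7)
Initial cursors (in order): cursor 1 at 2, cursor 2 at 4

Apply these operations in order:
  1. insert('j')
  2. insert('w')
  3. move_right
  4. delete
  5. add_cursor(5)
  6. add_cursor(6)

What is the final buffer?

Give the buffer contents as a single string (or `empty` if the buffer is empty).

After op 1 (insert('j')): buffer="uujhojcge" (len 9), cursors c1@3 c2@6, authorship ..1..2...
After op 2 (insert('w')): buffer="uujwhojwcge" (len 11), cursors c1@4 c2@8, authorship ..11..22...
After op 3 (move_right): buffer="uujwhojwcge" (len 11), cursors c1@5 c2@9, authorship ..11..22...
After op 4 (delete): buffer="uujwojwge" (len 9), cursors c1@4 c2@7, authorship ..11.22..
After op 5 (add_cursor(5)): buffer="uujwojwge" (len 9), cursors c1@4 c3@5 c2@7, authorship ..11.22..
After op 6 (add_cursor(6)): buffer="uujwojwge" (len 9), cursors c1@4 c3@5 c4@6 c2@7, authorship ..11.22..

Answer: uujwojwge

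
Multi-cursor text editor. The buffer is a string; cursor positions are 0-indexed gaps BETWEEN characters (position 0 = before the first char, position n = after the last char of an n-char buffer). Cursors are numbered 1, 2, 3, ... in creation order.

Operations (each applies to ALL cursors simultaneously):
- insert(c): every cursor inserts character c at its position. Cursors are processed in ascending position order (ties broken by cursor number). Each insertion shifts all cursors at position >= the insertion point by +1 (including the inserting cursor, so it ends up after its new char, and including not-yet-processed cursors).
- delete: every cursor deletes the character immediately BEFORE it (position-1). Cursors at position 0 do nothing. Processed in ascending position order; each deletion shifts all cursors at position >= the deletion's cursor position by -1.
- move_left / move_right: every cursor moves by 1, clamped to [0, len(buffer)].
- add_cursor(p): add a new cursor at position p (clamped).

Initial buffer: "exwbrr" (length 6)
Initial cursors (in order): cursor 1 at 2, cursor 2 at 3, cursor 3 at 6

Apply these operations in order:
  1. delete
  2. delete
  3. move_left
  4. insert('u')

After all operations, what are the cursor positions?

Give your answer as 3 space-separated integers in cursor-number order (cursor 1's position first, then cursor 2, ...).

Answer: 3 3 3

Derivation:
After op 1 (delete): buffer="ebr" (len 3), cursors c1@1 c2@1 c3@3, authorship ...
After op 2 (delete): buffer="b" (len 1), cursors c1@0 c2@0 c3@1, authorship .
After op 3 (move_left): buffer="b" (len 1), cursors c1@0 c2@0 c3@0, authorship .
After op 4 (insert('u')): buffer="uuub" (len 4), cursors c1@3 c2@3 c3@3, authorship 123.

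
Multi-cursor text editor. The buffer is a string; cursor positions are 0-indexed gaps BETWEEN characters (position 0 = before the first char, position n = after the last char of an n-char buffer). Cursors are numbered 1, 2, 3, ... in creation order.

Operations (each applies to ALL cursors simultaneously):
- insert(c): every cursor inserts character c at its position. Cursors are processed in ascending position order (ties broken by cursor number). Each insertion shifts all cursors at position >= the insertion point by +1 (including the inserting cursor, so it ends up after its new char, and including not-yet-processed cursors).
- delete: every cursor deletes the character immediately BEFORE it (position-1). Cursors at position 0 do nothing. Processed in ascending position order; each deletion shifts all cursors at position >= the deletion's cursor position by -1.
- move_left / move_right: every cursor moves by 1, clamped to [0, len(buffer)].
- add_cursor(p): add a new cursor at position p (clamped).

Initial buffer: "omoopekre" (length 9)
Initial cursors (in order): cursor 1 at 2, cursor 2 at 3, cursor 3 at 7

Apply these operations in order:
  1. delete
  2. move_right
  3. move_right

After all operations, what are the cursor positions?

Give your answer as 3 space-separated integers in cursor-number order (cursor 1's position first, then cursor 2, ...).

Answer: 3 3 6

Derivation:
After op 1 (delete): buffer="oopere" (len 6), cursors c1@1 c2@1 c3@4, authorship ......
After op 2 (move_right): buffer="oopere" (len 6), cursors c1@2 c2@2 c3@5, authorship ......
After op 3 (move_right): buffer="oopere" (len 6), cursors c1@3 c2@3 c3@6, authorship ......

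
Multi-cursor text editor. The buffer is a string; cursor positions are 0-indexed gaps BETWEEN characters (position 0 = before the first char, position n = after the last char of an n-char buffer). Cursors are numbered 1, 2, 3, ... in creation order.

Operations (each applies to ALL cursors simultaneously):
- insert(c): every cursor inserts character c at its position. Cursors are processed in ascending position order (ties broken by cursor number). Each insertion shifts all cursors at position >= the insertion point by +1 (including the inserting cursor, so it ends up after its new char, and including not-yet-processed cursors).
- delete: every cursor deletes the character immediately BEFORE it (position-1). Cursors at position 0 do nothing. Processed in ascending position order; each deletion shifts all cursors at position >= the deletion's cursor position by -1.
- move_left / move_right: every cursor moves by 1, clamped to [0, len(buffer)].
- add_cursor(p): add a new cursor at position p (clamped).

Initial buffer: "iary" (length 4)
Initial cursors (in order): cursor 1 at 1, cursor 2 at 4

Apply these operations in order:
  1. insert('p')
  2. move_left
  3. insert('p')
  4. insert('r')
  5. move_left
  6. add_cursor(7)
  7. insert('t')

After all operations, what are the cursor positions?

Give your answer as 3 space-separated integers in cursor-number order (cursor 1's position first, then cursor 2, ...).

Answer: 3 11 9

Derivation:
After op 1 (insert('p')): buffer="iparyp" (len 6), cursors c1@2 c2@6, authorship .1...2
After op 2 (move_left): buffer="iparyp" (len 6), cursors c1@1 c2@5, authorship .1...2
After op 3 (insert('p')): buffer="ipparypp" (len 8), cursors c1@2 c2@7, authorship .11...22
After op 4 (insert('r')): buffer="iprparyprp" (len 10), cursors c1@3 c2@9, authorship .111...222
After op 5 (move_left): buffer="iprparyprp" (len 10), cursors c1@2 c2@8, authorship .111...222
After op 6 (add_cursor(7)): buffer="iprparyprp" (len 10), cursors c1@2 c3@7 c2@8, authorship .111...222
After op 7 (insert('t')): buffer="iptrparytptrp" (len 13), cursors c1@3 c3@9 c2@11, authorship .1111...32222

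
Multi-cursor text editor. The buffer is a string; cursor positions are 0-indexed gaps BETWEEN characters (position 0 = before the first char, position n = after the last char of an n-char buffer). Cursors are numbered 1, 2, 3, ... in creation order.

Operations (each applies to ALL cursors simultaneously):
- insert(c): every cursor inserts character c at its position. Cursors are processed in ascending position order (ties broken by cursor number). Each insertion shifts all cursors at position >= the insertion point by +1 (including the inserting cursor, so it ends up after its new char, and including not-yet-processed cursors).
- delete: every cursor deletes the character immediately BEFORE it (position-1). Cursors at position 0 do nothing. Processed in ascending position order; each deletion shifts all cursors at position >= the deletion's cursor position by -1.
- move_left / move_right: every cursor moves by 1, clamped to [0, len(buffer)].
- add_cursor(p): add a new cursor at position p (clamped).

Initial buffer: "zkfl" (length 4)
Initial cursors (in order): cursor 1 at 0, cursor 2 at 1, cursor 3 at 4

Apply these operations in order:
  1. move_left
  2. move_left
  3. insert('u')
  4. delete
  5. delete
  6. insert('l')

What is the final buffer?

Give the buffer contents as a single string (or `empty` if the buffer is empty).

Answer: llzlfl

Derivation:
After op 1 (move_left): buffer="zkfl" (len 4), cursors c1@0 c2@0 c3@3, authorship ....
After op 2 (move_left): buffer="zkfl" (len 4), cursors c1@0 c2@0 c3@2, authorship ....
After op 3 (insert('u')): buffer="uuzkufl" (len 7), cursors c1@2 c2@2 c3@5, authorship 12..3..
After op 4 (delete): buffer="zkfl" (len 4), cursors c1@0 c2@0 c3@2, authorship ....
After op 5 (delete): buffer="zfl" (len 3), cursors c1@0 c2@0 c3@1, authorship ...
After op 6 (insert('l')): buffer="llzlfl" (len 6), cursors c1@2 c2@2 c3@4, authorship 12.3..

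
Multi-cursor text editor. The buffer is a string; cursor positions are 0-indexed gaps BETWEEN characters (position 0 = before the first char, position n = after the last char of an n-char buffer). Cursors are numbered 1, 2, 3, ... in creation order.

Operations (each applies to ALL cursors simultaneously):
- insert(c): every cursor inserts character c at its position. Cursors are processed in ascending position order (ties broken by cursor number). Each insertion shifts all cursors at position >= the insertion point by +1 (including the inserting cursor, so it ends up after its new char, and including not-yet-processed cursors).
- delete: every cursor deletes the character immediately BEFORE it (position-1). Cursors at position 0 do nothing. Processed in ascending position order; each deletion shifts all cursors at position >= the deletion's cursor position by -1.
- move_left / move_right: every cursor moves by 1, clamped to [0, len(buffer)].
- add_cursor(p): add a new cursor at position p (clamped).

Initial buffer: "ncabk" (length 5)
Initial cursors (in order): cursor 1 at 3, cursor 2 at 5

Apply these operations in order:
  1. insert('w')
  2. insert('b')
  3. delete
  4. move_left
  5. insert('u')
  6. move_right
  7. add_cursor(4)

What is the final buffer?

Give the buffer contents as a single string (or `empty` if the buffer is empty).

After op 1 (insert('w')): buffer="ncawbkw" (len 7), cursors c1@4 c2@7, authorship ...1..2
After op 2 (insert('b')): buffer="ncawbbkwb" (len 9), cursors c1@5 c2@9, authorship ...11..22
After op 3 (delete): buffer="ncawbkw" (len 7), cursors c1@4 c2@7, authorship ...1..2
After op 4 (move_left): buffer="ncawbkw" (len 7), cursors c1@3 c2@6, authorship ...1..2
After op 5 (insert('u')): buffer="ncauwbkuw" (len 9), cursors c1@4 c2@8, authorship ...11..22
After op 6 (move_right): buffer="ncauwbkuw" (len 9), cursors c1@5 c2@9, authorship ...11..22
After op 7 (add_cursor(4)): buffer="ncauwbkuw" (len 9), cursors c3@4 c1@5 c2@9, authorship ...11..22

Answer: ncauwbkuw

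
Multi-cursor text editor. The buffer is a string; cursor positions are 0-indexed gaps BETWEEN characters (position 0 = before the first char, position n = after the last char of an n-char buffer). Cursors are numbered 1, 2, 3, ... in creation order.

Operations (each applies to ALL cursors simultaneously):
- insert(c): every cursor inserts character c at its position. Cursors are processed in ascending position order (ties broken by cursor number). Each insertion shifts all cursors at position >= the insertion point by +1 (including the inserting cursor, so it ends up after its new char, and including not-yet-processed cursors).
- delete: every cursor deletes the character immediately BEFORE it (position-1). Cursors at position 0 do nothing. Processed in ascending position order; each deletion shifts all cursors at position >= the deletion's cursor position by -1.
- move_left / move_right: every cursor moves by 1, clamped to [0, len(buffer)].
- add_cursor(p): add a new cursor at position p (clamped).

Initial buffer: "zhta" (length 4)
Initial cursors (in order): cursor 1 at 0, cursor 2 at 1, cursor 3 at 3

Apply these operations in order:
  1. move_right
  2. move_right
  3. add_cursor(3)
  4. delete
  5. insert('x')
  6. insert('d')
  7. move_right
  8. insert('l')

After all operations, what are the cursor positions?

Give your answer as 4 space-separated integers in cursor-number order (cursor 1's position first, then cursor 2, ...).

After op 1 (move_right): buffer="zhta" (len 4), cursors c1@1 c2@2 c3@4, authorship ....
After op 2 (move_right): buffer="zhta" (len 4), cursors c1@2 c2@3 c3@4, authorship ....
After op 3 (add_cursor(3)): buffer="zhta" (len 4), cursors c1@2 c2@3 c4@3 c3@4, authorship ....
After op 4 (delete): buffer="" (len 0), cursors c1@0 c2@0 c3@0 c4@0, authorship 
After op 5 (insert('x')): buffer="xxxx" (len 4), cursors c1@4 c2@4 c3@4 c4@4, authorship 1234
After op 6 (insert('d')): buffer="xxxxdddd" (len 8), cursors c1@8 c2@8 c3@8 c4@8, authorship 12341234
After op 7 (move_right): buffer="xxxxdddd" (len 8), cursors c1@8 c2@8 c3@8 c4@8, authorship 12341234
After op 8 (insert('l')): buffer="xxxxddddllll" (len 12), cursors c1@12 c2@12 c3@12 c4@12, authorship 123412341234

Answer: 12 12 12 12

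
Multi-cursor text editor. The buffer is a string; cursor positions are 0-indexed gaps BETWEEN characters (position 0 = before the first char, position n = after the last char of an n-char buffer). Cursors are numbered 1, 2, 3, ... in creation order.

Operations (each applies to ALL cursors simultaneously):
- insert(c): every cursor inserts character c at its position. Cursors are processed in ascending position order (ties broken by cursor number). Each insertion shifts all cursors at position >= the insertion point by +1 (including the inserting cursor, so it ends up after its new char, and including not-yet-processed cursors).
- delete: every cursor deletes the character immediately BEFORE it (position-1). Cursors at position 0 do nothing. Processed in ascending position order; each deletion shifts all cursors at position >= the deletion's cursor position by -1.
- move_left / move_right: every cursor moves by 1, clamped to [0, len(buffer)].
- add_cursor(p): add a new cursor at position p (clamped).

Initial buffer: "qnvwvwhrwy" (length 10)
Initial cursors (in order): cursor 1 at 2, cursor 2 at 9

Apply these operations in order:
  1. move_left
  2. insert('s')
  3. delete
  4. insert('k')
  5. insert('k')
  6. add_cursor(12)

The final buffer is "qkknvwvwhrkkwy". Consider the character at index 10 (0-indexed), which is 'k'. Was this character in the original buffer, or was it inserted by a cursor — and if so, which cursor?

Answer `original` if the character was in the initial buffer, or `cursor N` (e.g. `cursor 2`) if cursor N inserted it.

Answer: cursor 2

Derivation:
After op 1 (move_left): buffer="qnvwvwhrwy" (len 10), cursors c1@1 c2@8, authorship ..........
After op 2 (insert('s')): buffer="qsnvwvwhrswy" (len 12), cursors c1@2 c2@10, authorship .1.......2..
After op 3 (delete): buffer="qnvwvwhrwy" (len 10), cursors c1@1 c2@8, authorship ..........
After op 4 (insert('k')): buffer="qknvwvwhrkwy" (len 12), cursors c1@2 c2@10, authorship .1.......2..
After op 5 (insert('k')): buffer="qkknvwvwhrkkwy" (len 14), cursors c1@3 c2@12, authorship .11.......22..
After op 6 (add_cursor(12)): buffer="qkknvwvwhrkkwy" (len 14), cursors c1@3 c2@12 c3@12, authorship .11.......22..
Authorship (.=original, N=cursor N): . 1 1 . . . . . . . 2 2 . .
Index 10: author = 2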